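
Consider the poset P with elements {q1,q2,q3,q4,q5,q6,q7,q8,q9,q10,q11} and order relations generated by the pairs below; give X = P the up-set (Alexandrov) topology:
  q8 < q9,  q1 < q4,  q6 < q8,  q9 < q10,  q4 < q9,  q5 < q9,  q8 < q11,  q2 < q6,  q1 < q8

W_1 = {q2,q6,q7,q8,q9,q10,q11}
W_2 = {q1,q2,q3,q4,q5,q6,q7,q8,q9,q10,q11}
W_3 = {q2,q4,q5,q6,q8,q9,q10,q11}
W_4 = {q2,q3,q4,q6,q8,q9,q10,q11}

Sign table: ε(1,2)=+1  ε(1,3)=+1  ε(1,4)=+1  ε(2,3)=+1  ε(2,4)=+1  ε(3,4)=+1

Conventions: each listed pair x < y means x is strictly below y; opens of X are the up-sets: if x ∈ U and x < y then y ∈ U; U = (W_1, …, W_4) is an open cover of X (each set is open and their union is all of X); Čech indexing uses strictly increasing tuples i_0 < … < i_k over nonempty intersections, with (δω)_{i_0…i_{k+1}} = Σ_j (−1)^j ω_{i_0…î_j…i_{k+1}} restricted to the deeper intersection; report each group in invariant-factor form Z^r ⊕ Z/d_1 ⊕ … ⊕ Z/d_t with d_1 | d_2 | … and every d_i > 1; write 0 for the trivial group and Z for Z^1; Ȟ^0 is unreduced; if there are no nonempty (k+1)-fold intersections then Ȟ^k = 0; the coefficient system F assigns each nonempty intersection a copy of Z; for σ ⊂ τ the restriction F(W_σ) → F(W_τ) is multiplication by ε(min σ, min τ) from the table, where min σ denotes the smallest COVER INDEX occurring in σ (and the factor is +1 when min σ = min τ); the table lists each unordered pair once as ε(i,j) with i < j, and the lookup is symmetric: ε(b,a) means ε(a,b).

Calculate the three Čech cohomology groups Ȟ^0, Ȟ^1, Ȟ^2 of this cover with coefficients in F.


nerve simplices:
  W12={q2,q6,q7,q8,q9,q10,q11} W13={q2,q6,q8,q9,q10,q11} W14={q2,q6,q8,q9,q10,q11} W23={q2,q4,q5,q6,q8,q9,q10,q11} W24={q2,q3,q4,q6,q8,q9,q10,q11} W34={q2,q4,q6,q8,q9,q10,q11}
  W123={q2,q6,q8,q9,q10,q11} W124={q2,q6,q8,q9,q10,q11} W134={q2,q6,q8,q9,q10,q11} W234={q2,q4,q6,q8,q9,q10,q11}
  W1234={q2,q6,q8,q9,q10,q11}
C dims 4,6,4,1; δ0: rk 3, SNF 1^3; δ1: rk 3, SNF 1^3; δ2: rk 1, SNF 1^1
degree 0: 4−3−0 = 1 → Ȟ^0 ≅ Z
degree 1: 6−3−3 = 0 → Ȟ^1 ≅ 0
degree 2: 4−1−3 = 0 → Ȟ^2 ≅ 0

Ȟ^0 ≅ Z, Ȟ^1 ≅ 0, Ȟ^2 ≅ 0


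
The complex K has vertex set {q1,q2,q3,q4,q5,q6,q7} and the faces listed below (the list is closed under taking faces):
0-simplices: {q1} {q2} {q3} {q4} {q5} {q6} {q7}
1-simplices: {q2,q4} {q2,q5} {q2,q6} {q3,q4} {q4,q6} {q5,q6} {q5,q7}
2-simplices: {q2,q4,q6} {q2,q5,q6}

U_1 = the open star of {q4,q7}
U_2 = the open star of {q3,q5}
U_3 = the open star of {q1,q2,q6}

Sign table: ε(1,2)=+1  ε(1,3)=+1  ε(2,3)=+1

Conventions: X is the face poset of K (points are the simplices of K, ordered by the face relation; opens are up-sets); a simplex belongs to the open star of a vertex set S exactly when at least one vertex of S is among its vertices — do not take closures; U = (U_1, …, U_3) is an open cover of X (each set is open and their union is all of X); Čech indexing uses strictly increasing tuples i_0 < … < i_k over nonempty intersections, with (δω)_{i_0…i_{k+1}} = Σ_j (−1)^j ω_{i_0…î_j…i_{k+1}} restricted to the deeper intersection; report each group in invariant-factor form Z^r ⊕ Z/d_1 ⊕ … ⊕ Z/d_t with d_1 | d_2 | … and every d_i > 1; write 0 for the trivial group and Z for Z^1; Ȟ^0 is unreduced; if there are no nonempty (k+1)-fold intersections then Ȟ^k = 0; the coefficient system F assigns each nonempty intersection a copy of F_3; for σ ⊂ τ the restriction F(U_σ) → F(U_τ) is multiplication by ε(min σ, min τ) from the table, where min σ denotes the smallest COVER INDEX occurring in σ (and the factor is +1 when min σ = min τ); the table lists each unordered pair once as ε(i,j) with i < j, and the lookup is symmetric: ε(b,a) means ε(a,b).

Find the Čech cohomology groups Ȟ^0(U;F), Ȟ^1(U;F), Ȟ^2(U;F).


cover nerve:
  U1={{q4},{q7},{q2,q4},{q3,q4},{q4,q6},{q5,q7},{q2,q4,q6}} U2={{q3},{q5},{q2,q5},{q3,q4},{q5,q6},{q5,q7},{q2,q5,q6}} U3={{q1},{q2},{q6},{q2,q4},{q2,q5},{q2,q6},{q4,q6},{q5,q6},{q2,q4,q6},{q2,q5,q6}}
  U12={{q3,q4},{q5,q7}} U13={{q2,q4},{q4,q6},{q2,q4,q6}} U23={{q2,q5},{q5,q6},{q2,q5,q6}}
C dims 3,3; δ0: rk_F3 2
Ȟ^0: (3−2)−0=1 ⇒ Z/3
Ȟ^1: (3−0)−2=1 ⇒ Z/3
Ȟ^2: (0−0)−0=0 ⇒ 0

Ȟ^0 = Z/3, Ȟ^1 = Z/3 and Ȟ^2 = 0


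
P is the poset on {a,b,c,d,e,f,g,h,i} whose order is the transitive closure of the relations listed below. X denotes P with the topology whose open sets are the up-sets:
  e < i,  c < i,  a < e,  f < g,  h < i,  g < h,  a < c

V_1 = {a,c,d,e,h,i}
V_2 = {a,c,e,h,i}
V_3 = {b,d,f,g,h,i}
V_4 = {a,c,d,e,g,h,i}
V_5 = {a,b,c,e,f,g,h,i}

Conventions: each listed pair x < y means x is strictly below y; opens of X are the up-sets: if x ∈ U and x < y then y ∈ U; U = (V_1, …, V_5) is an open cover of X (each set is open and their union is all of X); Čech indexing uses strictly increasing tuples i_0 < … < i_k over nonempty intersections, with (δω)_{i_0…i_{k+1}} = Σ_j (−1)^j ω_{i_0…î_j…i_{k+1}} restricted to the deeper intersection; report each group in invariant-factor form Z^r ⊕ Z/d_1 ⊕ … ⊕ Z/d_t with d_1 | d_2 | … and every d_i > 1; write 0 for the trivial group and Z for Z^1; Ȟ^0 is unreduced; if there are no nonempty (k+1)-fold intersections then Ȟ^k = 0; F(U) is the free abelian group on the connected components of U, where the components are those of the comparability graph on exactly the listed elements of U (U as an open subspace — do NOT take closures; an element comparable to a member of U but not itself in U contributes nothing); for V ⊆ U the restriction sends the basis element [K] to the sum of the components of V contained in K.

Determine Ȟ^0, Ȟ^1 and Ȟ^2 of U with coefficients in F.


cover nerve:
  V12={a,c,e,h,i} V13={d,h,i} V14={a,c,d,e,h,i} V15={a,c,e,h,i} V23={h,i} V24={a,c,e,h,i} V25={a,c,e,h,i} V34={d,g,h,i} V35={b,f,g,h,i} V45={a,c,e,g,h,i}
  V123={h,i} V124={a,c,e,h,i} V125={a,c,e,h,i} V134={d,h,i} V135={h,i} V145={a,c,e,h,i} V234={h,i} V235={h,i} V245={a,c,e,h,i} V345={g,h,i}
  V1234={h,i} V1235={h,i} V1245={a,c,e,h,i} V1345={h,i} V2345={h,i}
  V12345={h,i}
components per intersection:
  V1: {a,c,e,h,i} {d}
  V2: {a,c,e,h,i}
  V3: {b} {d} {f,g,h,i}
  V4: {a,c,e,g,h,i} {d}
  V5: {a,c,e,f,g,h,i} {b}
  V12: {a,c,e,h,i}
  V13: {d} {h,i}
  V14: {a,c,e,h,i} {d}
  V15: {a,c,e,h,i}
  V23: {h,i}
  V24: {a,c,e,h,i}
  V25: {a,c,e,h,i}
  V34: {d} {g,h,i}
  V35: {b} {f,g,h,i}
  V45: {a,c,e,g,h,i}
  V123: {h,i}
  V124: {a,c,e,h,i}
  V125: {a,c,e,h,i}
  V134: {d} {h,i}
  V135: {h,i}
  V145: {a,c,e,h,i}
  V234: {h,i}
  V235: {h,i}
  V245: {a,c,e,h,i}
  V345: {g,h,i}
  V1234: {h,i}
  V1235: {h,i}
  V1245: {a,c,e,h,i}
  V1345: {h,i}
  V2345: {h,i}
  V12345: {h,i}
C dims 10,14,11,5; δ0: rk 7, SNF 1^7; δ1: rk 7, SNF 1^7; δ2: rk 4, SNF 1^4
Ȟ^0: (10−7)−0=3 ⇒ Z^3
Ȟ^1: (14−7)−7=0 ⇒ 0
Ȟ^2: (11−4)−7=0 ⇒ 0

Ȟ^0 ≅ Z^3, Ȟ^1 ≅ 0, Ȟ^2 ≅ 0


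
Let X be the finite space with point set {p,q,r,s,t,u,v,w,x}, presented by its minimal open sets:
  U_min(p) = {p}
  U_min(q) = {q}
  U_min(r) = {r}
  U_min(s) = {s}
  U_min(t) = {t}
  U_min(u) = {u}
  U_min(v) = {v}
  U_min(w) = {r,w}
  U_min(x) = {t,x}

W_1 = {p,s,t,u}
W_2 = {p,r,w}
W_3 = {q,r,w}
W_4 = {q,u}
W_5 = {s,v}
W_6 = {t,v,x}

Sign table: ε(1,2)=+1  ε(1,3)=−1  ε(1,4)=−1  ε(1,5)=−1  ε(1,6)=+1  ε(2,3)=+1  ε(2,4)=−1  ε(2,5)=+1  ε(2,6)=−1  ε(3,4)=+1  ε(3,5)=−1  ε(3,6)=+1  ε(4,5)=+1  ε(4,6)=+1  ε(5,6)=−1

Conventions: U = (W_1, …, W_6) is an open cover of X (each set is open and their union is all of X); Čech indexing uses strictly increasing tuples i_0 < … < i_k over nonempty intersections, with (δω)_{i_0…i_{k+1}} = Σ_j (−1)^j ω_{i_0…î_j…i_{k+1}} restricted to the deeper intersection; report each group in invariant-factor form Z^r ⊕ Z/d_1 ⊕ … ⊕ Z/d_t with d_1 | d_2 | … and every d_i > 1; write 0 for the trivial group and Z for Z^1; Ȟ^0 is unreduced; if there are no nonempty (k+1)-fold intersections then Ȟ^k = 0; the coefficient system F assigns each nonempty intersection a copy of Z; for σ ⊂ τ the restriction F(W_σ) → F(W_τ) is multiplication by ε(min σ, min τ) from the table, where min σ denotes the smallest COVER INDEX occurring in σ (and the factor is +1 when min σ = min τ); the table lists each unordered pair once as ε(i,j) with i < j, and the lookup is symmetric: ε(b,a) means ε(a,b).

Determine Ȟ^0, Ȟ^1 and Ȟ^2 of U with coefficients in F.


Ȟ^0 ≅ 0; Ȟ^1 ≅ Z ⊕ Z/2; Ȟ^2 ≅ 0

nonempty intersections:
  W12={p} W14={u} W15={s} W16={t} W23={r,w} W34={q} W56={v}
C dims 6,7; δ0: rk 6, SNF 1^5·2
Ȟ^0: (6−6)−0=0 ⇒ 0
Ȟ^1: (7−0)−6=1 plus torsion [2] ⇒ Z ⊕ Z/2
Ȟ^2: (0−0)−0=0 ⇒ 0


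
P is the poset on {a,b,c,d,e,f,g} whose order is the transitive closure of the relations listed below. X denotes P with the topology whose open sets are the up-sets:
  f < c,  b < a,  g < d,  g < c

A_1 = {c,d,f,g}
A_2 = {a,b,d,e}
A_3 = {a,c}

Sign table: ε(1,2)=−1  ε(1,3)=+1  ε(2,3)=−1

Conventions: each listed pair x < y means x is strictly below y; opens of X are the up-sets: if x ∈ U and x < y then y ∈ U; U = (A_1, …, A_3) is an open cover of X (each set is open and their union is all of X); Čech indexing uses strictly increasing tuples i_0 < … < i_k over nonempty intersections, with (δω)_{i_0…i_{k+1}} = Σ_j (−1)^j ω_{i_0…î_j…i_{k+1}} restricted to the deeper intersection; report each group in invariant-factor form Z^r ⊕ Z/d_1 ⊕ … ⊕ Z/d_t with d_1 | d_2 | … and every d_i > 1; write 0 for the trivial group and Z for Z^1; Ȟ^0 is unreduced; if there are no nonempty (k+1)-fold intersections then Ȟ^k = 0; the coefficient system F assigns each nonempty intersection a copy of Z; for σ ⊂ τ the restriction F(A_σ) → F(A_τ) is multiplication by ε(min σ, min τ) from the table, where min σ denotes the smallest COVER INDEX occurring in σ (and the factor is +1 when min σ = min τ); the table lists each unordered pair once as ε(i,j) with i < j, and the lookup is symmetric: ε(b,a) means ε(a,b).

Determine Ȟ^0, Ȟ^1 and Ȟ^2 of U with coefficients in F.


Ȟ^0(U;F) ≅ Z, Ȟ^1(U;F) ≅ Z and Ȟ^2(U;F) ≅ 0

nerve of the cover:
  A12={d} A13={c} A23={a}
C dims 3,3; δ0: rk 2, SNF 1^2
Ȟ^0 = (3 − 2) − 0 = 1, so Ȟ^0 ≅ Z
Ȟ^1 = (3 − 0) − 2 = 1, so Ȟ^1 ≅ Z
Ȟ^2 = (0 − 0) − 0 = 0, so Ȟ^2 ≅ 0


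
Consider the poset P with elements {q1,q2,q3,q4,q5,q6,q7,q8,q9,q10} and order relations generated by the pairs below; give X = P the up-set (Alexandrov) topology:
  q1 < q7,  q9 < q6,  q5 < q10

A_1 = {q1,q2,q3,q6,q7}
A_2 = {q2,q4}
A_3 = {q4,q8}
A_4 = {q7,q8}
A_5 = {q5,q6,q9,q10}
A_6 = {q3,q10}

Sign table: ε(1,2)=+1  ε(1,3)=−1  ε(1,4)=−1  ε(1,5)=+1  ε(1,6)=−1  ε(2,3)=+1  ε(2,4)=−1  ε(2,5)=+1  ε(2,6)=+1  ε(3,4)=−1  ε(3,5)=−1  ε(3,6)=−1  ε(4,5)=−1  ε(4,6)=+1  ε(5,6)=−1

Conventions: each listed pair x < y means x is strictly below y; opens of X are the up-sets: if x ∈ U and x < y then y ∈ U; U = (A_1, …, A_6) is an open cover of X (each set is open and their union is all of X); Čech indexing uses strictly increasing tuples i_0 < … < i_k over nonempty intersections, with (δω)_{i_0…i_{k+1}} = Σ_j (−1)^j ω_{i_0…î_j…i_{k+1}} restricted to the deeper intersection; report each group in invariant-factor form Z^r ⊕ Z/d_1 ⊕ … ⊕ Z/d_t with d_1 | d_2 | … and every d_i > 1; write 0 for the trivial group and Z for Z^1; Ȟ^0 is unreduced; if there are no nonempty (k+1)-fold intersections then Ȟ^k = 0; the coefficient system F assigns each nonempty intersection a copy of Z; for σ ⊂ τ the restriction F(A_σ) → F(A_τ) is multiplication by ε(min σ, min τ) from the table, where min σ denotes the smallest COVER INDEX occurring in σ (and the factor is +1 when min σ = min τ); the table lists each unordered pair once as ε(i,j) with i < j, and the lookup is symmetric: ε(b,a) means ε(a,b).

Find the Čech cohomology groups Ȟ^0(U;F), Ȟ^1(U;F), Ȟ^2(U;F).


nerve of the cover:
  A12={q2} A14={q7} A15={q6} A16={q3} A23={q4} A34={q8} A56={q10}
C dims 6,7; δ0: rk 5, SNF 1^5
Ȟ^0 = (6 − 5) − 0 = 1, so Ȟ^0 ≅ Z
Ȟ^1 = (7 − 0) − 5 = 2, so Ȟ^1 ≅ Z^2
Ȟ^2 = (0 − 0) − 0 = 0, so Ȟ^2 ≅ 0

Ȟ^0(U;F) ≅ Z, Ȟ^1(U;F) ≅ Z^2 and Ȟ^2(U;F) ≅ 0


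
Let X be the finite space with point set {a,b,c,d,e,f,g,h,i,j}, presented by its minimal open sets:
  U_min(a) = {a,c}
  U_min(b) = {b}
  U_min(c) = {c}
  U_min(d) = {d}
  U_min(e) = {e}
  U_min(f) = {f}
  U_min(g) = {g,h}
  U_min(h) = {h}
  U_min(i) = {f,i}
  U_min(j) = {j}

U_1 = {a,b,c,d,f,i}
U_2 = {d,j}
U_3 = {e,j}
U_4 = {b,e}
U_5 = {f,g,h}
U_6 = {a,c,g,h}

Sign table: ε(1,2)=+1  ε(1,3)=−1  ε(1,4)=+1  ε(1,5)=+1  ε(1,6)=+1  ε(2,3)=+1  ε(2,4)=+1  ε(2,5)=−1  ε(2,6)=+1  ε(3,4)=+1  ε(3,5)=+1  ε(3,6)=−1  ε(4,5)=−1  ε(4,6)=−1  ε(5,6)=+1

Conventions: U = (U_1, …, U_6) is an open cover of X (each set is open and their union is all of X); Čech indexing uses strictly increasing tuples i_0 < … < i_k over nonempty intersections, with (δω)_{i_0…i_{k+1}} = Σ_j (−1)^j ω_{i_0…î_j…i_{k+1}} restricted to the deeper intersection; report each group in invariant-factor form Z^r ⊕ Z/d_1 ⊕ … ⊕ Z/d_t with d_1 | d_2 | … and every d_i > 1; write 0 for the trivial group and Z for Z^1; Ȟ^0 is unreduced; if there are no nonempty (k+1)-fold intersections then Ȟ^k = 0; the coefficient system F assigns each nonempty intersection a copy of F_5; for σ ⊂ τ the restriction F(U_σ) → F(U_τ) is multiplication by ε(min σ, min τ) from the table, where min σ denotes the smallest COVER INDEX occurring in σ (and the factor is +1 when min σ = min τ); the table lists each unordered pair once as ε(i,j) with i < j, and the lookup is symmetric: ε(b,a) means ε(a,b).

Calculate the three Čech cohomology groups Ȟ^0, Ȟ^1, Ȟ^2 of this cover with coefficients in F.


Ȟ^0 ≅ Z/5,  Ȟ^1 ≅ Z/5 ⊕ Z/5,  Ȟ^2 ≅ 0

cover nerve:
  U12={d} U14={b} U15={f} U16={a,c} U23={j} U34={e} U56={g,h}
C dims 6,7; δ0: rk_F5 5
Ȟ^0: (6−5)−0=1 ⇒ Z/5
Ȟ^1: (7−0)−5=2 ⇒ Z/5 ⊕ Z/5
Ȟ^2: (0−0)−0=0 ⇒ 0


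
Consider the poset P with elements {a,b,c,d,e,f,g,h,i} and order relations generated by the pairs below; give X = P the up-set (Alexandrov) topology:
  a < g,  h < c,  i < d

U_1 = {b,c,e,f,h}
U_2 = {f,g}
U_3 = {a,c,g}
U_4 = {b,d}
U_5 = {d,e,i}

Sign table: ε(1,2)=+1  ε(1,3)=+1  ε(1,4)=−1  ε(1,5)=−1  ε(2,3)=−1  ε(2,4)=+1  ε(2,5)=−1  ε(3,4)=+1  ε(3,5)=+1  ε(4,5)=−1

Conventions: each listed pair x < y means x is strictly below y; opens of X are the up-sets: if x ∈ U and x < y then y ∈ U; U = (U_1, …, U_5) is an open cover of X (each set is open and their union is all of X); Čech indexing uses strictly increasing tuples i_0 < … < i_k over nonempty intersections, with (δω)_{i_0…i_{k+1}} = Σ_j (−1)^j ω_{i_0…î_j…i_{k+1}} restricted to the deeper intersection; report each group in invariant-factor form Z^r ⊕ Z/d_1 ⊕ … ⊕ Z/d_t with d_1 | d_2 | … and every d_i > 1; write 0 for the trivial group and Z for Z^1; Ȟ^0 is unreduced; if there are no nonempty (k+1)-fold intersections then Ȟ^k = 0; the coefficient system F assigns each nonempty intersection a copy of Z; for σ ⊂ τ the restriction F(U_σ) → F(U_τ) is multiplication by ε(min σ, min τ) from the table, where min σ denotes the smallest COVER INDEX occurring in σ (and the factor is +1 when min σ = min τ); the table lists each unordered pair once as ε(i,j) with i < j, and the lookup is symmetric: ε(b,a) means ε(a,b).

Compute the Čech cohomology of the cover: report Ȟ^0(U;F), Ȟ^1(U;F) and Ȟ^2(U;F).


Ȟ^0 = 0,  Ȟ^1 = Z ⊕ Z/2,  Ȟ^2 = 0

nonempty intersections:
  U12={f} U13={c} U14={b} U15={e} U23={g} U45={d}
C dims 5,6; δ0: rk 5, SNF 1^4·2
Ȟ^0: (5−5)−0=0 ⇒ 0
Ȟ^1: (6−0)−5=1 plus torsion [2] ⇒ Z ⊕ Z/2
Ȟ^2: (0−0)−0=0 ⇒ 0


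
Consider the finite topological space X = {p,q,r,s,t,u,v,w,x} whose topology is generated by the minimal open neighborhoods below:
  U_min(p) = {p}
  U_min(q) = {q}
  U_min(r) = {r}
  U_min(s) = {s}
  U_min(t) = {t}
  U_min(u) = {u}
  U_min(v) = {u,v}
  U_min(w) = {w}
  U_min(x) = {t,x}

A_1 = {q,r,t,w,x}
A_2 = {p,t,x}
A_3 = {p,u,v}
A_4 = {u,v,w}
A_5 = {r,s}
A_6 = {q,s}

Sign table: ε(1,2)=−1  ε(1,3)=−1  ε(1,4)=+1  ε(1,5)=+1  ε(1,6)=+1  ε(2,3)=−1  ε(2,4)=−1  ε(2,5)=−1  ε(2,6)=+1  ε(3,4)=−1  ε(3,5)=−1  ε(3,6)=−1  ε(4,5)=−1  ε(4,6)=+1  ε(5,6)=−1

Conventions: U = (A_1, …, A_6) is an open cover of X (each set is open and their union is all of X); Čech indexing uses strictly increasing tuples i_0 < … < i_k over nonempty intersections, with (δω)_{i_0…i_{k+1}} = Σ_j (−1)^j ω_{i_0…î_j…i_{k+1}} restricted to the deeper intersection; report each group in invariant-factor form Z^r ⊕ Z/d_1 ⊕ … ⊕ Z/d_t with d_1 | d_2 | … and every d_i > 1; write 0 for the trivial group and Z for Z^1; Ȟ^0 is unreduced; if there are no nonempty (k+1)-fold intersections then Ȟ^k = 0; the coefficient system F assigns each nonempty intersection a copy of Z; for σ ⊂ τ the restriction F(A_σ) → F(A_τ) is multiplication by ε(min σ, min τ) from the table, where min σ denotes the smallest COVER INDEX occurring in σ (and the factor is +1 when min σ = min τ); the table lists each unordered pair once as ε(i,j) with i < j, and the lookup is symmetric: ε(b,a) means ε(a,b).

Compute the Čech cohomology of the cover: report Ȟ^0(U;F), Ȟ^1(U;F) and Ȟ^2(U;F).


Ȟ^0 ≅ 0, Ȟ^1 ≅ Z ⊕ Z/2, Ȟ^2 ≅ 0

nerve of the cover:
  A12={t,x} A14={w} A15={r} A16={q} A23={p} A34={u,v} A56={s}
C dims 6,7; δ0: rk 6, SNF 1^5·2
Ȟ^0 = (6 − 6) − 0 = 0, so Ȟ^0 ≅ 0
Ȟ^1 = (7 − 0) − 6 = 1 plus torsion [2], so Ȟ^1 ≅ Z ⊕ Z/2
Ȟ^2 = (0 − 0) − 0 = 0, so Ȟ^2 ≅ 0


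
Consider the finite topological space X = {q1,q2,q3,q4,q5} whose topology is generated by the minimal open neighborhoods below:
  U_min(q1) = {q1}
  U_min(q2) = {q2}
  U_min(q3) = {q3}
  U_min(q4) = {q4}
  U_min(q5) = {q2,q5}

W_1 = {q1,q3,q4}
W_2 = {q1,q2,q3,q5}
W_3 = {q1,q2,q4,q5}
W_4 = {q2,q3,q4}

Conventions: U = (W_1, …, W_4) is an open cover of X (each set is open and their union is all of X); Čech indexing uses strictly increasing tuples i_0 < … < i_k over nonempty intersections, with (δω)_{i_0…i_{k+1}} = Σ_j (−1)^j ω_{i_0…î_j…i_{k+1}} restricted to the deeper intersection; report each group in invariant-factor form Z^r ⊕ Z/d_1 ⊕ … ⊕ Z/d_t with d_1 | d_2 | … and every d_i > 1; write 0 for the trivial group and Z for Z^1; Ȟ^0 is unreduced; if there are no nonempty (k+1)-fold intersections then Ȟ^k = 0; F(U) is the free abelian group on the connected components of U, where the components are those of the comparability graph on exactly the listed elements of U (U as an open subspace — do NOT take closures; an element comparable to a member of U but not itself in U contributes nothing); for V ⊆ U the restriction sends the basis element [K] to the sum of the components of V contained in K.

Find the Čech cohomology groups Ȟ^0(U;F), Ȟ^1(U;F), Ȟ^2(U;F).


nonempty intersections:
  W12={q1,q3} W13={q1,q4} W14={q3,q4} W23={q1,q2,q5} W24={q2,q3} W34={q2,q4}
  W123={q1} W124={q3} W134={q4} W234={q2}
components per intersection:
  W1: {q1} {q3} {q4}
  W2: {q1} {q2,q5} {q3}
  W3: {q1} {q2,q5} {q4}
  W4: {q2} {q3} {q4}
  W12: {q1} {q3}
  W13: {q1} {q4}
  W14: {q3} {q4}
  W23: {q1} {q2,q5}
  W24: {q2} {q3}
  W34: {q2} {q4}
  W123: {q1}
  W124: {q3}
  W134: {q4}
  W234: {q2}
C dims 12,12,4; δ0: rk 8, SNF 1^8; δ1: rk 4, SNF 1^4
Ȟ^0: (12−8)−0=4 ⇒ Z^4
Ȟ^1: (12−4)−8=0 ⇒ 0
Ȟ^2: (4−0)−4=0 ⇒ 0

Ȟ^0 = Z^4; Ȟ^1 = 0; Ȟ^2 = 0


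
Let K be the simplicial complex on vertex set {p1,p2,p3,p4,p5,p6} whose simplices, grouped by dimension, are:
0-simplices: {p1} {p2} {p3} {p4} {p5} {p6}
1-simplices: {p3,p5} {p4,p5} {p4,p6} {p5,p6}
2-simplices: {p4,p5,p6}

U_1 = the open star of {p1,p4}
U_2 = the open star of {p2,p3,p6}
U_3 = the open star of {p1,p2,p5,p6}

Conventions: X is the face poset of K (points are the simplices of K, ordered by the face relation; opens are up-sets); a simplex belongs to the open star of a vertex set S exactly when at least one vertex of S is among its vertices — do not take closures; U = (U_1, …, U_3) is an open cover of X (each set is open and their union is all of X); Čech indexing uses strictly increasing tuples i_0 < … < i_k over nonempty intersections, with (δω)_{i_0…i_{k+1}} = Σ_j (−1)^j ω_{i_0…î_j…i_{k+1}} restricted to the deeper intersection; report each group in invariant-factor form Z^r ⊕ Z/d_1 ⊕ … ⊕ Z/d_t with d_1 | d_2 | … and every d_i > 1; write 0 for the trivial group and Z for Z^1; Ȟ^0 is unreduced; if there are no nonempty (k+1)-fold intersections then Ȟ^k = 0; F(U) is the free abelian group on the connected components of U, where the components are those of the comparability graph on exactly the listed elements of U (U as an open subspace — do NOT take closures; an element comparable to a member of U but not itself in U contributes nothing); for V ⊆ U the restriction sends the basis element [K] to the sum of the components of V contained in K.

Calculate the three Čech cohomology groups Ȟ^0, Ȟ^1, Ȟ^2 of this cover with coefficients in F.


Ȟ^0(U;F) ≅ Z^3, Ȟ^1(U;F) ≅ 0 and Ȟ^2(U;F) ≅ 0

nerve simplices:
  U1={{p1},{p4},{p4,p5},{p4,p6},{p4,p5,p6}} U2={{p2},{p3},{p6},{p3,p5},{p4,p6},{p5,p6},{p4,p5,p6}} U3={{p1},{p2},{p5},{p6},{p3,p5},{p4,p5},{p4,p6},{p5,p6},{p4,p5,p6}}
  U12={{p4,p6},{p4,p5,p6}} U13={{p1},{p4,p5},{p4,p6},{p4,p5,p6}} U23={{p2},{p6},{p3,p5},{p4,p6},{p5,p6},{p4,p5,p6}}
  U123={{p4,p6},{p4,p5,p6}}
components per intersection:
  U1: {{p1}} {{p4},{p4,p5},{p4,p6},{p4,p5,p6}}
  U2: {{p2}} {{p3},{p3,p5}} {{p6},{p4,p6},{p5,p6},{p4,p5,p6}}
  U3: {{p1}} {{p2}} {{p5},{p6},{p3,p5},{p4,p5},{p4,p6},{p5,p6},{p4,p5,p6}}
  U12: {{p4,p6},{p4,p5,p6}}
  U13: {{p1}} {{p4,p5},{p4,p6},{p4,p5,p6}}
  U23: {{p2}} {{p6},{p4,p6},{p5,p6},{p4,p5,p6}} {{p3,p5}}
  U123: {{p4,p6},{p4,p5,p6}}
C dims 8,6,1; δ0: rk 5, SNF 1^5; δ1: rk 1, SNF 1^1
degree 0: 8−5−0 = 3 → Ȟ^0 ≅ Z^3
degree 1: 6−1−5 = 0 → Ȟ^1 ≅ 0
degree 2: 1−0−1 = 0 → Ȟ^2 ≅ 0


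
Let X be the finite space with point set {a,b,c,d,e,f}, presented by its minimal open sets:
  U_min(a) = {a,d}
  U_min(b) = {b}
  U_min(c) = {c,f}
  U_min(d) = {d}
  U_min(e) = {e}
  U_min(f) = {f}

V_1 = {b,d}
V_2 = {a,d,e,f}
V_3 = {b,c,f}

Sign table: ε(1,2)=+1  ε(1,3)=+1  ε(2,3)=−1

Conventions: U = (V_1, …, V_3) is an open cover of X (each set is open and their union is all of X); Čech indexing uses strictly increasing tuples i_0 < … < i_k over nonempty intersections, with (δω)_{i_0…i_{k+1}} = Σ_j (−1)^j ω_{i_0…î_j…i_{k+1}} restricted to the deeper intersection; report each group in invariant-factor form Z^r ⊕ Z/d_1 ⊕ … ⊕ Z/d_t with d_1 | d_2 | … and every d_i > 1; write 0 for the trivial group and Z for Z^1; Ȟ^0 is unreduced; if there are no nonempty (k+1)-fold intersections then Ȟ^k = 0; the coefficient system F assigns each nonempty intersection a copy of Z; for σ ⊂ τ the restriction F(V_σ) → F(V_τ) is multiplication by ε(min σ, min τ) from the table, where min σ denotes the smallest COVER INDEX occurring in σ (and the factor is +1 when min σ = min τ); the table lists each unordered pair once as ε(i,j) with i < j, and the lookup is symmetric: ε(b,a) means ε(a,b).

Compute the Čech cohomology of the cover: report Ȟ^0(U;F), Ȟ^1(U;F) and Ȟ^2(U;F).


cover nerve:
  V12={d} V13={b} V23={f}
C dims 3,3; δ0: rk 3, SNF 1^2·2
Ȟ^0: (3−3)−0=0 ⇒ 0
Ȟ^1: (3−0)−3=0 plus torsion [2] ⇒ Z/2
Ȟ^2: (0−0)−0=0 ⇒ 0

Ȟ^0 = 0,  Ȟ^1 = Z/2,  Ȟ^2 = 0


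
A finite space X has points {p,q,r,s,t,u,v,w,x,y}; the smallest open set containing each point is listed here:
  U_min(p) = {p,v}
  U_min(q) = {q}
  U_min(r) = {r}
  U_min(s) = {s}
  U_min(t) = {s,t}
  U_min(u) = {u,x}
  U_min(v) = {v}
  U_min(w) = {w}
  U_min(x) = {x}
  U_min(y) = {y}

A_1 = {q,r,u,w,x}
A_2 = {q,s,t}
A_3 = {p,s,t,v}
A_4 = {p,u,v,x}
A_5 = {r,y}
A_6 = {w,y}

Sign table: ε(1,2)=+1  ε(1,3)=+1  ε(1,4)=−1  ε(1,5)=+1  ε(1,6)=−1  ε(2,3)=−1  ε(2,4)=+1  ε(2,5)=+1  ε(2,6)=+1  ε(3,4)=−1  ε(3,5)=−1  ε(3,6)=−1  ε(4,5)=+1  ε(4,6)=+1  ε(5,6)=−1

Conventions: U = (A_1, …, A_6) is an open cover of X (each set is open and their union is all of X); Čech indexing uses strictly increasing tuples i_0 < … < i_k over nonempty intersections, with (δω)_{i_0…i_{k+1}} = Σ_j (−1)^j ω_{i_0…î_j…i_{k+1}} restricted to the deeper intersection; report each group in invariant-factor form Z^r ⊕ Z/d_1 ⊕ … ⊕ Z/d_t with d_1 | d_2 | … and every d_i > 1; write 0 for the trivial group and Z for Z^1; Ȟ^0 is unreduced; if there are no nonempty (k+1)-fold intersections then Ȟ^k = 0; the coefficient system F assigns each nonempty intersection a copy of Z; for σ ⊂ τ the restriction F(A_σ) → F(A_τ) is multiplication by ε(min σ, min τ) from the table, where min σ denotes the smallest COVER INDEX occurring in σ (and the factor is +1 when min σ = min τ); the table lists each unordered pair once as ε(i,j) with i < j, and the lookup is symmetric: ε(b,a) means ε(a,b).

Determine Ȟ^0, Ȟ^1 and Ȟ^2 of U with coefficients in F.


cover nerve:
  A12={q} A14={u,x} A15={r} A16={w} A23={s,t} A34={p,v} A56={y}
C dims 6,7; δ0: rk 6, SNF 1^5·2
Ȟ^0: (6−6)−0=0 ⇒ 0
Ȟ^1: (7−0)−6=1 plus torsion [2] ⇒ Z ⊕ Z/2
Ȟ^2: (0−0)−0=0 ⇒ 0

Ȟ^0 ≅ 0,  Ȟ^1 ≅ Z ⊕ Z/2,  Ȟ^2 ≅ 0


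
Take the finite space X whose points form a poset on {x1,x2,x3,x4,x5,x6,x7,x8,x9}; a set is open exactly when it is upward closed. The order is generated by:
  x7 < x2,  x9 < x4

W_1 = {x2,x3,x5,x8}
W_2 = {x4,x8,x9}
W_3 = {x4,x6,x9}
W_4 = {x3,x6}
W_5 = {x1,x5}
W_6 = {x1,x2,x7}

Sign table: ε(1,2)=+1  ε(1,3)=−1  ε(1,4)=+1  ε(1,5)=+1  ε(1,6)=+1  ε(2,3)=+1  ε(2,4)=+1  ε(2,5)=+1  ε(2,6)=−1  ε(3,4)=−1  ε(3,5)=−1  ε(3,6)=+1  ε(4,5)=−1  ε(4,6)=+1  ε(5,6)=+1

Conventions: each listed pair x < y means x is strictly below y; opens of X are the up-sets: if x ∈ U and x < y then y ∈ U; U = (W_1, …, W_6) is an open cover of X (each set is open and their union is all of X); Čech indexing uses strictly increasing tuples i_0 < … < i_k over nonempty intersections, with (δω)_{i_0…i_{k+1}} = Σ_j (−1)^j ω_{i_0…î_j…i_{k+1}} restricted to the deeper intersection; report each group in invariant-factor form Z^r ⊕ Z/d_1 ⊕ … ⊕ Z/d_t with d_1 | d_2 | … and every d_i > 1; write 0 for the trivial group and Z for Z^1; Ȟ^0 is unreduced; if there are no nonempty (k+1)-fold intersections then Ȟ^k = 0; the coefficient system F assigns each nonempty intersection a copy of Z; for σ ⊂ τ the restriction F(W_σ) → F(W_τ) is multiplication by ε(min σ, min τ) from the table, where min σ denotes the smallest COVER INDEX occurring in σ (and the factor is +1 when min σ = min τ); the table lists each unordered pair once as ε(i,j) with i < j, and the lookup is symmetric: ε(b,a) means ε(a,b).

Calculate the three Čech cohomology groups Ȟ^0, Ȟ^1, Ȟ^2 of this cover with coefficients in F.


Ȟ^0 = 0, Ȟ^1 = Z ⊕ Z/2 and Ȟ^2 = 0

nerve simplices:
  W12={x8} W14={x3} W15={x5} W16={x2} W23={x4,x9} W34={x6} W56={x1}
C dims 6,7; δ0: rk 6, SNF 1^5·2
degree 0: 6−6−0 = 0 → Ȟ^0 ≅ 0
degree 1: 7−0−6 = 1 plus torsion [2] → Ȟ^1 ≅ Z ⊕ Z/2
degree 2: 0−0−0 = 0 → Ȟ^2 ≅ 0


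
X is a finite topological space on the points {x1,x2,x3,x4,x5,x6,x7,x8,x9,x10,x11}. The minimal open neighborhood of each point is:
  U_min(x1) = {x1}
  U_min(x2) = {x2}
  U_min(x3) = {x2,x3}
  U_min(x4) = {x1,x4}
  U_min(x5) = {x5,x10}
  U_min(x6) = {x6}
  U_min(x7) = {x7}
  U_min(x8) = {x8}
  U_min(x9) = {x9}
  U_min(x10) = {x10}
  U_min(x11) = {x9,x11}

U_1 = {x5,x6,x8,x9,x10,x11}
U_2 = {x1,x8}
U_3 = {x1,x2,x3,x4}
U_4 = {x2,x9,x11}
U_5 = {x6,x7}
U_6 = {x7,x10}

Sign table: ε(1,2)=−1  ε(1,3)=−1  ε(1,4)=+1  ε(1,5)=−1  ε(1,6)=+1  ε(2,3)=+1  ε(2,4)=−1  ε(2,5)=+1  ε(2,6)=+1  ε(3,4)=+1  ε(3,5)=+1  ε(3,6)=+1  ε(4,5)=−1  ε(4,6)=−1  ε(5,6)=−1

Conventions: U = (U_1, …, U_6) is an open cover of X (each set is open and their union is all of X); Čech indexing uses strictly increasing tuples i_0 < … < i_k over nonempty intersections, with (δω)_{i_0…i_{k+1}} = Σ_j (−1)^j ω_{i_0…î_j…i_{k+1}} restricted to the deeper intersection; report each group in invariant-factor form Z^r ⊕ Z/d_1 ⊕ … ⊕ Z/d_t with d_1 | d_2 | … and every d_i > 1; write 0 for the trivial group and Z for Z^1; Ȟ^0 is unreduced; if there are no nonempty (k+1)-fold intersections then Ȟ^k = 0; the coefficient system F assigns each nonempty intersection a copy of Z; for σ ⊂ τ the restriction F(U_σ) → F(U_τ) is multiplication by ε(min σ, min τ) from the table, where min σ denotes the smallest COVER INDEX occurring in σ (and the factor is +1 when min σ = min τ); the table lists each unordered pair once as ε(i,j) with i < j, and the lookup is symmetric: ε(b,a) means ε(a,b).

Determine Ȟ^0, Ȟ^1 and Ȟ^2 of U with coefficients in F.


Ȟ^0 = 0; Ȟ^1 = Z ⊕ Z/2; Ȟ^2 = 0

intersection data:
  U12={x8} U14={x9,x11} U15={x6} U16={x10} U23={x1} U34={x2} U56={x7}
C dims 6,7; δ0: rk 6, SNF 1^5·2
Ȟ^0 = (6 − 6) − 0 = 0, so Ȟ^0 ≅ 0
Ȟ^1 = (7 − 0) − 6 = 1 plus torsion [2], so Ȟ^1 ≅ Z ⊕ Z/2
Ȟ^2 = (0 − 0) − 0 = 0, so Ȟ^2 ≅ 0


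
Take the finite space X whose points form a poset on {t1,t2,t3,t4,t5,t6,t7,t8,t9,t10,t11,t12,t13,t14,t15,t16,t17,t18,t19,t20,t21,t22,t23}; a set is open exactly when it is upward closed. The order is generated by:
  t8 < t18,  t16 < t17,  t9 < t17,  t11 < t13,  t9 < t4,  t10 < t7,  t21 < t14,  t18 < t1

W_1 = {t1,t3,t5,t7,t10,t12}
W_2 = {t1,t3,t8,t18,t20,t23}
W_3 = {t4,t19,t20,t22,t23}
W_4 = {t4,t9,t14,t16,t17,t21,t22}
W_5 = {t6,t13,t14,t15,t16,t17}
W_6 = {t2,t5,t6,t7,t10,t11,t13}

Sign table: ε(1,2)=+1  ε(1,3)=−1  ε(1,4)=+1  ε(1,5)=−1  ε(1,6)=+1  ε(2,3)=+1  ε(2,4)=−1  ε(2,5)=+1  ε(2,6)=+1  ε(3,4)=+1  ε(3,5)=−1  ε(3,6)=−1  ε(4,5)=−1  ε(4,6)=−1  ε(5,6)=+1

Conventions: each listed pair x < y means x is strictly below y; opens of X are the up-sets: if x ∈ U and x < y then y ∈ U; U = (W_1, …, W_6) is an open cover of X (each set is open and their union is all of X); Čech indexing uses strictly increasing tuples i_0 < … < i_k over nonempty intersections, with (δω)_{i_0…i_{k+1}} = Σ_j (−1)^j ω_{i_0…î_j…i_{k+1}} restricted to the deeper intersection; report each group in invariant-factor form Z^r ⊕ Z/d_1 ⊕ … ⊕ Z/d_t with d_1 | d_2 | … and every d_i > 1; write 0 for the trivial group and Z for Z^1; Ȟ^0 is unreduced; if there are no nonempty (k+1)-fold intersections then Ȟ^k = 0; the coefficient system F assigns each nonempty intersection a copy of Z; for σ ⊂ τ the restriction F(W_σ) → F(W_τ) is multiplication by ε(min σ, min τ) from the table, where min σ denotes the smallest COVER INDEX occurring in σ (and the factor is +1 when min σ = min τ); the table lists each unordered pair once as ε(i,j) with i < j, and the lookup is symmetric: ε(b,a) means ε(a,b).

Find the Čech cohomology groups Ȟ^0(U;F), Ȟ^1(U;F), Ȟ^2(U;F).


Ȟ^0 ≅ 0, Ȟ^1 ≅ Z/2 and Ȟ^2 ≅ 0

nonempty overlaps:
  W12={t1,t3} W16={t5,t7,t10} W23={t20,t23} W34={t4,t22} W45={t14,t16,t17} W56={t6,t13}
C dims 6,6; δ0: rk 6, SNF 1^5·2
degree 0: 6−6−0 = 0 → Ȟ^0 ≅ 0
degree 1: 6−0−6 = 0 plus torsion [2] → Ȟ^1 ≅ Z/2
degree 2: 0−0−0 = 0 → Ȟ^2 ≅ 0


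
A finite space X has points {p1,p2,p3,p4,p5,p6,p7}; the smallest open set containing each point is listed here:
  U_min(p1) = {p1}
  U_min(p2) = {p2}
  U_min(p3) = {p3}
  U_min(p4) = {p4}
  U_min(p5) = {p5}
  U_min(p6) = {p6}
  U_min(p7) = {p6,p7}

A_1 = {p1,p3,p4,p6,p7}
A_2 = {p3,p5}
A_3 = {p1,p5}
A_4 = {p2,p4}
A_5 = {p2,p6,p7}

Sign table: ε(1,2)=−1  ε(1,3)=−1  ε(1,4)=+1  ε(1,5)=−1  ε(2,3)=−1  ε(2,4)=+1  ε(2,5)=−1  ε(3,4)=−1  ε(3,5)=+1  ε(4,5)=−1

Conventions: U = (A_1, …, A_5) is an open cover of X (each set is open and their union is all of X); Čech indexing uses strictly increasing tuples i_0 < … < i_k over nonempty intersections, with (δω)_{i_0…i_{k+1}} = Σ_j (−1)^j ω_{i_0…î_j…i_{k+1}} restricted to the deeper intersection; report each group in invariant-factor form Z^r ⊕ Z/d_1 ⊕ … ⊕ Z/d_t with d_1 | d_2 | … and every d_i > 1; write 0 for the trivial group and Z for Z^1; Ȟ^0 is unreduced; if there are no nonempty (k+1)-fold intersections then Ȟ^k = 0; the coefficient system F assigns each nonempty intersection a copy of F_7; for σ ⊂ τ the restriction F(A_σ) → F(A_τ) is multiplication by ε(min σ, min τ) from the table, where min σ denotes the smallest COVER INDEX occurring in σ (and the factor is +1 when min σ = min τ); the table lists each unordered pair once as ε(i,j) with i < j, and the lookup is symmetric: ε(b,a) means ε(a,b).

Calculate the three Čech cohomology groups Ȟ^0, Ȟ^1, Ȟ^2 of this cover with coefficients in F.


nerve of the cover:
  A12={p3} A13={p1} A14={p4} A15={p6,p7} A23={p5} A45={p2}
C dims 5,6; δ0: rk_F7 5
Ȟ^0 = (5 − 5) − 0 = 0, so Ȟ^0 ≅ 0
Ȟ^1 = (6 − 0) − 5 = 1, so Ȟ^1 ≅ Z/7
Ȟ^2 = (0 − 0) − 0 = 0, so Ȟ^2 ≅ 0

Ȟ^0 = 0,  Ȟ^1 = Z/7,  Ȟ^2 = 0


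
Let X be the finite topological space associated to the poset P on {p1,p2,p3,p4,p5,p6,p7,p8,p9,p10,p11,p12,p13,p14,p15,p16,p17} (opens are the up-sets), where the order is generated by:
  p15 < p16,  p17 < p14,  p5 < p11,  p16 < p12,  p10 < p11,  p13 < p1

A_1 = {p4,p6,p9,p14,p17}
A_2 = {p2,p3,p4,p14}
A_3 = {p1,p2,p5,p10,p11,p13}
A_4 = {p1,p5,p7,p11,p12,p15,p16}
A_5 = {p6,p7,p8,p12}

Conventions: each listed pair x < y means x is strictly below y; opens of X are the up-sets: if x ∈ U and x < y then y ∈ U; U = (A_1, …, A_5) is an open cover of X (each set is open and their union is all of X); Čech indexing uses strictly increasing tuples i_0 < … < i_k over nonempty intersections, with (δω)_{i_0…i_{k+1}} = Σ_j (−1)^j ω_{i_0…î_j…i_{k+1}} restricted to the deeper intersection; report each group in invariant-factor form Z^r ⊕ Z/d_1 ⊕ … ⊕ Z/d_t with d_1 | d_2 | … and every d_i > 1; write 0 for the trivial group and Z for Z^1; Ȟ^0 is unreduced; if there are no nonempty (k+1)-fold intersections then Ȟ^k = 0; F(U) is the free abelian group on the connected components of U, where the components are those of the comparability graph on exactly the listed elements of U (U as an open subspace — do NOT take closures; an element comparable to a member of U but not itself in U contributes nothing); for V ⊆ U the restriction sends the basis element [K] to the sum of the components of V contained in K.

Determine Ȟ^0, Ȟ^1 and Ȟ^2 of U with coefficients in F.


intersection data:
  A12={p4,p14} A15={p6} A23={p2} A34={p1,p5,p11} A45={p7,p12}
components per intersection:
  A1: {p4} {p6} {p9} {p14,p17}
  A2: {p2} {p3} {p4} {p14}
  A3: {p1,p13} {p2} {p5,p10,p11}
  A4: {p1} {p5,p11} {p7} {p12,p15,p16}
  A5: {p6} {p7} {p8} {p12}
  A12: {p4} {p14}
  A15: {p6}
  A23: {p2}
  A34: {p1} {p5,p11}
  A45: {p7} {p12}
C dims 19,8; δ0: rk 8, SNF 1^8
Ȟ^0 = (19 − 8) − 0 = 11, so Ȟ^0 ≅ Z^11
Ȟ^1 = (8 − 0) − 8 = 0, so Ȟ^1 ≅ 0
Ȟ^2 = (0 − 0) − 0 = 0, so Ȟ^2 ≅ 0

Ȟ^0 ≅ Z^11; Ȟ^1 ≅ 0; Ȟ^2 ≅ 0


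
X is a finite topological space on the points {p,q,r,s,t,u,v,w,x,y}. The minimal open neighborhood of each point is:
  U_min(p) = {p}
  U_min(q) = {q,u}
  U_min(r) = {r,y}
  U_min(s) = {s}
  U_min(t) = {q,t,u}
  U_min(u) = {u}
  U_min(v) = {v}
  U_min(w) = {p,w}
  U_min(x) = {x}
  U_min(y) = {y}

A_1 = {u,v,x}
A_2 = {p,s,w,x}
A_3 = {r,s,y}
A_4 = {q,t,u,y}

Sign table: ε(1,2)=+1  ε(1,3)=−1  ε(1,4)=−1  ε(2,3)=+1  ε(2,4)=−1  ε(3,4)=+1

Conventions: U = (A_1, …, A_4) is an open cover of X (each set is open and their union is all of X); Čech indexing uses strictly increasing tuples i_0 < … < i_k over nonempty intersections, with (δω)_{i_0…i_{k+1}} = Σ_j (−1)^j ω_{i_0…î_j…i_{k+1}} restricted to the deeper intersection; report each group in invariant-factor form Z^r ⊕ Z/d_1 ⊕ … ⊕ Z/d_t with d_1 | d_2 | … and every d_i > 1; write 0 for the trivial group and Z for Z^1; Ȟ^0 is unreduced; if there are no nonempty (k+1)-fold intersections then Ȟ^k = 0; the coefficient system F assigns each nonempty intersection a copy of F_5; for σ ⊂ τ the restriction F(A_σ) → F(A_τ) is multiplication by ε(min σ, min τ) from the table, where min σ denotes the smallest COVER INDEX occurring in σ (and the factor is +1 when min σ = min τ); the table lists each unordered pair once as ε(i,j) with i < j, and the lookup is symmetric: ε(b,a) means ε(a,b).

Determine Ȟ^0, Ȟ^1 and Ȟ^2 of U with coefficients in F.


cover nerve:
  A12={x} A14={u} A23={s} A34={y}
C dims 4,4; δ0: rk_F5 4
Ȟ^0: (4−4)−0=0 ⇒ 0
Ȟ^1: (4−0)−4=0 ⇒ 0
Ȟ^2: (0−0)−0=0 ⇒ 0

Ȟ^0 = 0, Ȟ^1 = 0 and Ȟ^2 = 0


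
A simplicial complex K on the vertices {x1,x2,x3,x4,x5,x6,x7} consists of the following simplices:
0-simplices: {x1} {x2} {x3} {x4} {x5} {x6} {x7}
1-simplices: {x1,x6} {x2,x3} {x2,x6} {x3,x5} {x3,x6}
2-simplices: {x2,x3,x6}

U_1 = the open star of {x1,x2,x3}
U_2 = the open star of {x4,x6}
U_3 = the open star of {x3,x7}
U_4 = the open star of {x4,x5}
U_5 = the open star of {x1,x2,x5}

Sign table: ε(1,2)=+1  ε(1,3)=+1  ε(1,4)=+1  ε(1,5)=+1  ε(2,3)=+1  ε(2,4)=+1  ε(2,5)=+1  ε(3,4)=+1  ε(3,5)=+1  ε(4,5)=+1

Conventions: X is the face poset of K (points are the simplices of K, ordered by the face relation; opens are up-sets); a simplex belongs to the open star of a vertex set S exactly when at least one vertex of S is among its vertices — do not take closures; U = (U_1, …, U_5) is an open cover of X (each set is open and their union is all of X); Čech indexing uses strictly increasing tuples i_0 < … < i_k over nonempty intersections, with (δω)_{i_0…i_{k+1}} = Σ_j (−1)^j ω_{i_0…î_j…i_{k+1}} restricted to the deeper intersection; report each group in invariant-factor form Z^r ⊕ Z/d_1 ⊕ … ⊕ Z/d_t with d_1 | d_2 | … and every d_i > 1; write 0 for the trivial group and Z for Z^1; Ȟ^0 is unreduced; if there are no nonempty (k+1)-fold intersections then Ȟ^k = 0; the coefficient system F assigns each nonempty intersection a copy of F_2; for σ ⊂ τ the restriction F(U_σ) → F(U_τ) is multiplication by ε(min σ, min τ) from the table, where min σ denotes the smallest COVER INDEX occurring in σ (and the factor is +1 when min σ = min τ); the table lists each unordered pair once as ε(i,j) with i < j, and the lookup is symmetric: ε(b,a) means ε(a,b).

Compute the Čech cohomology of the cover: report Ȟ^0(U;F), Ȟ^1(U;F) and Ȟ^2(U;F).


Ȟ^0 = Z/2,  Ȟ^1 = Z/2,  Ȟ^2 = 0

nerve of the cover:
  U1={{x1},{x2},{x3},{x1,x6},{x2,x3},{x2,x6},{x3,x5},{x3,x6},{x2,x3,x6}} U2={{x4},{x6},{x1,x6},{x2,x6},{x3,x6},{x2,x3,x6}} U3={{x3},{x7},{x2,x3},{x3,x5},{x3,x6},{x2,x3,x6}} U4={{x4},{x5},{x3,x5}} U5={{x1},{x2},{x5},{x1,x6},{x2,x3},{x2,x6},{x3,x5},{x2,x3,x6}}
  U12={{x1,x6},{x2,x6},{x3,x6},{x2,x3,x6}} U13={{x3},{x2,x3},{x3,x5},{x3,x6},{x2,x3,x6}} U14={{x3,x5}} U15={{x1},{x2},{x1,x6},{x2,x3},{x2,x6},{x3,x5},{x2,x3,x6}} U23={{x3,x6},{x2,x3,x6}} U24={{x4}} U25={{x1,x6},{x2,x6},{x2,x3,x6}} U34={{x3,x5}} U35={{x2,x3},{x3,x5},{x2,x3,x6}} U45={{x5},{x3,x5}}
  U123={{x3,x6},{x2,x3,x6}} U125={{x1,x6},{x2,x6},{x2,x3,x6}} U134={{x3,x5}} U135={{x2,x3},{x3,x5},{x2,x3,x6}} U145={{x3,x5}} U235={{x2,x3,x6}} U345={{x3,x5}}
  U1235={{x2,x3,x6}} U1345={{x3,x5}}
C dims 5,10,7,2; δ0: rk_F2 4; δ1: rk_F2 5; δ2: rk_F2 2
Ȟ^0 = (5 − 4) − 0 = 1, so Ȟ^0 ≅ Z/2
Ȟ^1 = (10 − 5) − 4 = 1, so Ȟ^1 ≅ Z/2
Ȟ^2 = (7 − 2) − 5 = 0, so Ȟ^2 ≅ 0


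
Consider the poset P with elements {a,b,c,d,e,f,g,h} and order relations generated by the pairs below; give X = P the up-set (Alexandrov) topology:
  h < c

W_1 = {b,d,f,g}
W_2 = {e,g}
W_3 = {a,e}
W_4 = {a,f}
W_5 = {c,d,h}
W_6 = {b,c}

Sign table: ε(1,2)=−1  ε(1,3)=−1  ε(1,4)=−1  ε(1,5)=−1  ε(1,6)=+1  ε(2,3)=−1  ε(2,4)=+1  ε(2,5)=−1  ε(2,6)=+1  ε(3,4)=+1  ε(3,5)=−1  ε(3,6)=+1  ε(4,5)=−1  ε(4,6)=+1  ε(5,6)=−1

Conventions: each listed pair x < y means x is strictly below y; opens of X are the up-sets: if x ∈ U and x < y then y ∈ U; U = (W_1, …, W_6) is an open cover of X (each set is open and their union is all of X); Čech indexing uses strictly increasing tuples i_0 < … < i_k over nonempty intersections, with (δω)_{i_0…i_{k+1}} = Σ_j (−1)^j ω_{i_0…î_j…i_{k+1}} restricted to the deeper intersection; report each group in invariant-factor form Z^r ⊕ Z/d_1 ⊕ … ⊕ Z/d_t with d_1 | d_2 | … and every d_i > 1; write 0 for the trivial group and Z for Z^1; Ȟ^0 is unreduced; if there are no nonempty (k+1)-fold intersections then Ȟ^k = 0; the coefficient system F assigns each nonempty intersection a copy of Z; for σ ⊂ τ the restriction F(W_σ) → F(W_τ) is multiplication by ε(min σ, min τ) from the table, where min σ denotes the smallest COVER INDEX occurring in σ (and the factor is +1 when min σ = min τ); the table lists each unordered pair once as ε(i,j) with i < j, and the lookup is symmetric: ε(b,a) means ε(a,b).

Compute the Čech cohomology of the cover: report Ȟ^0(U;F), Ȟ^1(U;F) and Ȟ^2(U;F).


nonempty overlaps:
  W12={g} W14={f} W15={d} W16={b} W23={e} W34={a} W56={c}
C dims 6,7; δ0: rk 6, SNF 1^5·2
degree 0: 6−6−0 = 0 → Ȟ^0 ≅ 0
degree 1: 7−0−6 = 1 plus torsion [2] → Ȟ^1 ≅ Z ⊕ Z/2
degree 2: 0−0−0 = 0 → Ȟ^2 ≅ 0

Ȟ^0 ≅ 0, Ȟ^1 ≅ Z ⊕ Z/2, Ȟ^2 ≅ 0
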